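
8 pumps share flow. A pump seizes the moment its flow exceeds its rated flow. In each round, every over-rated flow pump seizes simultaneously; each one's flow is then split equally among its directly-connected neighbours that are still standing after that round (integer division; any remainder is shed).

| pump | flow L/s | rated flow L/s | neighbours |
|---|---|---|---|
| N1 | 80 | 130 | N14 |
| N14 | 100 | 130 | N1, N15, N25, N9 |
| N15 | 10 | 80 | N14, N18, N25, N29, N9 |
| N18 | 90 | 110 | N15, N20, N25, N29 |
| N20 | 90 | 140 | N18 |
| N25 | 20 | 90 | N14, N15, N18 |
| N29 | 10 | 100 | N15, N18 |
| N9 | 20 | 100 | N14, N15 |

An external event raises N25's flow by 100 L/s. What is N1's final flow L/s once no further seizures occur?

126

Round 1 — N25 at 120 > 90. N25 seizes.
  N25 sheds 120 L/s to N14, N15, N18: 40 each.
    N14: 100+40 = 140 > 130
    N15: 10+40 = 50 ≤ 80
    N18: 90+40 = 130 > 110
Round 2 — N14, N18 seize.
  N14 sheds 140 L/s to N1, N15, N9: 46 each (2 lost).
    N1: 80+46 = 126 ≤ 130
    N15: 50+46 = 96 > 80
    N9: 20+46 = 66 ≤ 100
  N18 sheds 130 L/s to N15, N20, N29: 43 each (1 lost).
    N15: 96+43 = 139 > 80
    N20: 90+43 = 133 ≤ 140
    N29: 10+43 = 53 ≤ 100
Round 3 — N15 seizes.
  N15 sheds 139 L/s to N29, N9: 69 each (1 lost).
    N29: 53+69 = 122 > 100
    N9: 66+69 = 135 > 100
Round 4 — N29, N9 seize.
  N29 sheds 122 L/s: no online neighbours, lost.
  N9 sheds 135 L/s: no online neighbours, lost.
No further seizures.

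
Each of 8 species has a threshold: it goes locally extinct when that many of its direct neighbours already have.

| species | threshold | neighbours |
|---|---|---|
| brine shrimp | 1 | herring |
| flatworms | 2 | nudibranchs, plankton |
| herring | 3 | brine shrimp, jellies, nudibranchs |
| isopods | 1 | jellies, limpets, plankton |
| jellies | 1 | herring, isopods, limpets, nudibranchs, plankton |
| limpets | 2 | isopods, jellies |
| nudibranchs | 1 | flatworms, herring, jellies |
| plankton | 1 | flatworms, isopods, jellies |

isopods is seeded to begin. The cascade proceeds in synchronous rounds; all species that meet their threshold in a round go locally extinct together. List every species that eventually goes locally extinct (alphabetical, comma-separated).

flatworms, isopods, jellies, limpets, nudibranchs, plankton

Round 1 — isopods goes locally extinct (initial).
Round 2 — checking thresholds:
  jellies: 1 of 5 neighbours ≥ 1, goes locally extinct.
  limpets: 1 of 2 neighbours < 2, below threshold.
  plankton: 1 of 3 neighbours ≥ 1, goes locally extinct.
Round 3 — checking thresholds:
  flatworms: 1 of 2 neighbours < 2, below threshold.
  herring: 1 of 3 neighbours < 3, below threshold.
  limpets: 2 of 2 neighbours ≥ 2, goes locally extinct.
  nudibranchs: 1 of 3 neighbours ≥ 1, goes locally extinct.
Round 4 — checking thresholds:
  flatworms: 2 of 2 neighbours ≥ 2, goes locally extinct.
  herring: 2 of 3 neighbours < 3, below threshold.
Round 5 — no new extinctions; cascade stops.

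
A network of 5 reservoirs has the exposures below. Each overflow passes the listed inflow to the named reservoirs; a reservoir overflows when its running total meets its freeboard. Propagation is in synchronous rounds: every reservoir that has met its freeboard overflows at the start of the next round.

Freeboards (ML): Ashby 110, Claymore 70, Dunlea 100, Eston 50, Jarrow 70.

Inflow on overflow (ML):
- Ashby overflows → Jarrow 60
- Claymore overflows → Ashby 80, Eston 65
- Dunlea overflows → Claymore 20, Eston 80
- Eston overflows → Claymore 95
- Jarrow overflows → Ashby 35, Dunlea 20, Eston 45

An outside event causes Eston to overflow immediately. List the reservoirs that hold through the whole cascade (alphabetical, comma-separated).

Round 1 — Eston overflows (initial).
  Claymore: +95 → 95 ≥ 70
Round 2 — Claymore overflows.
  Ashby: +80 → 80 < 110
No further overflows.

Ashby, Dunlea, Jarrow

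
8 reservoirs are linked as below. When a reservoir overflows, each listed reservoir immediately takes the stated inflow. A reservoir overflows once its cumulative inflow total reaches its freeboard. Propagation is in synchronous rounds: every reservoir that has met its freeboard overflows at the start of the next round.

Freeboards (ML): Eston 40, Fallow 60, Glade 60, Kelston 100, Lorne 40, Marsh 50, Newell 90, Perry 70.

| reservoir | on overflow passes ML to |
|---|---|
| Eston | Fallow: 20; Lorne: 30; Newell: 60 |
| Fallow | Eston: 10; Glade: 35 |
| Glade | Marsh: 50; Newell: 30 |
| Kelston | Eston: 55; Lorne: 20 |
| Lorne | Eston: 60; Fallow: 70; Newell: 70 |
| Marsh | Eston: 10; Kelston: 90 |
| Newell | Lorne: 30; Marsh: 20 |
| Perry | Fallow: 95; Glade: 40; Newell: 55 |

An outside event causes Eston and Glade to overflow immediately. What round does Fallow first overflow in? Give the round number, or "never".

Round 1 — Eston, Glade overflow (initial).
  Fallow: +20 → 20 < 60
  Lorne: +30 → 30 < 40
  Marsh: +50 → 50 ≥ 50
  Newell: +60+30 → 90 ≥ 90
Round 2 — Marsh, Newell overflow.
  Kelston: +90 → 90 < 100
  Lorne: +30 → 60 ≥ 40
Round 3 — Lorne overflows.
  Fallow: +70 → 90 ≥ 60
Round 4 — Fallow overflows.
No further overflows.

4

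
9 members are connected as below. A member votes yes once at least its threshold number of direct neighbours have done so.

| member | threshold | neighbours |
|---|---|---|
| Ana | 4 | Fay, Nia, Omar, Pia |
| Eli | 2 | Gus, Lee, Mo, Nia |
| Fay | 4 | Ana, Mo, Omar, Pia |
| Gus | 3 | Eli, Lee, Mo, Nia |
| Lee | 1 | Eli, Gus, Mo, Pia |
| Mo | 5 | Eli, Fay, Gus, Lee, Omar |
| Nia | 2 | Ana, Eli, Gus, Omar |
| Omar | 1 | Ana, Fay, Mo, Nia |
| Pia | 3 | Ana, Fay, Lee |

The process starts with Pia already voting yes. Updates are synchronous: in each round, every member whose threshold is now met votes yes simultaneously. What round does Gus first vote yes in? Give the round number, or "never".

Round 1 — Pia votes yes (initial).
Round 2 — checking thresholds:
  Ana: 1 of 4 neighbours < 4, below threshold.
  Fay: 1 of 4 neighbours < 4, below threshold.
  Lee: 1 of 4 neighbours ≥ 1, votes yes.
Round 3 — no new yes votes; cascade stops.

never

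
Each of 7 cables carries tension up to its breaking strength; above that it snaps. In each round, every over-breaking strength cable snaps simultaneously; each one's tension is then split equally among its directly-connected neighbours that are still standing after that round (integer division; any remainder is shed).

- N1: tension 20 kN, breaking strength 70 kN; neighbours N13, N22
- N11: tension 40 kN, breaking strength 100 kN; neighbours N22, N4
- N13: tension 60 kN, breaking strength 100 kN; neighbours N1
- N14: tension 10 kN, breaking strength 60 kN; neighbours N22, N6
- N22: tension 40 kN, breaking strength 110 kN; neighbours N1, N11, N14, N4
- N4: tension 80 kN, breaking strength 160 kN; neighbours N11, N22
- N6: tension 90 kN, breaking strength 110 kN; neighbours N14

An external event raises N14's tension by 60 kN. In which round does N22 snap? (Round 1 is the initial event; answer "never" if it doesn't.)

Round 1 — N14 at 70 > 60. N14 snaps.
  N14 sheds 70 kN to N22, N6: 35 each.
    N22: 40+35 = 75 ≤ 110
    N6: 90+35 = 125 > 110
Round 2 — N6 snaps.
  N6 sheds 125 kN: no online neighbours, lost.
No further breaks.

never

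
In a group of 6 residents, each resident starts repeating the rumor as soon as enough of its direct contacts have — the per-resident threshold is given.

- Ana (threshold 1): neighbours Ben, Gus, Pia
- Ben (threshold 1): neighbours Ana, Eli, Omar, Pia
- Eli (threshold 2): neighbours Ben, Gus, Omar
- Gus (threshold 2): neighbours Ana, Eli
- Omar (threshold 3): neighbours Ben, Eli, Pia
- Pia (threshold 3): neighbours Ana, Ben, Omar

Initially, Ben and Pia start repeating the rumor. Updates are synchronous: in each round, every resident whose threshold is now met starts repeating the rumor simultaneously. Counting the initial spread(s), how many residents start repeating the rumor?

Round 1 — Ben, Pia start repeating the rumor (initial).
Round 2 — checking thresholds:
  Ana: 2 of 3 neighbours ≥ 1, starts repeating the rumor.
  Eli: 1 of 3 neighbours < 2, not yet.
  Omar: 2 of 3 neighbours < 3, not yet.
Round 3 — no new spreads; cascade stops.

3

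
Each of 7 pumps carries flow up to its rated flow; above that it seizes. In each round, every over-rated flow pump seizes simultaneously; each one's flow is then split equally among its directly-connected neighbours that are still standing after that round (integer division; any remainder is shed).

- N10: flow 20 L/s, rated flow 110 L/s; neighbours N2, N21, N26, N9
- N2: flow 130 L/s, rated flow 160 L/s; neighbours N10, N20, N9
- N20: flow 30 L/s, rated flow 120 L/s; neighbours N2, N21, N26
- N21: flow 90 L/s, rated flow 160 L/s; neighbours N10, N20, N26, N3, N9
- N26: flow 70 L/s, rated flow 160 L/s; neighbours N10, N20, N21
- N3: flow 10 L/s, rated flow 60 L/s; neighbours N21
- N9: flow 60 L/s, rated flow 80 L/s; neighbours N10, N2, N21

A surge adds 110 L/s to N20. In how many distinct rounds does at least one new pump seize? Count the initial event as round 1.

5

Round 1 — N20 at 140 > 120. N20 seizes.
  N20 sheds 140 L/s to N2, N21, N26: 46 each (2 lost).
    N2: 130+46 = 176 > 160
    N21: 90+46 = 136 ≤ 160
    N26: 70+46 = 116 ≤ 160
Round 2 — N2 seizes.
  N2 sheds 176 L/s to N10, N9: 88 each.
    N10: 20+88 = 108 ≤ 110
    N9: 60+88 = 148 > 80
Round 3 — N9 seizes.
  N9 sheds 148 L/s to N10, N21: 74 each.
    N10: 108+74 = 182 > 110
    N21: 136+74 = 210 > 160
Round 4 — N10, N21 seize.
  N10 sheds 182 L/s to N26: 182 each.
    N26: 116+182 = 298 > 160
  N21 sheds 210 L/s to N26, N3: 105 each.
    N26: 298+105 = 403 > 160
    N3: 10+105 = 115 > 60
Round 5 — N26, N3 seize.
  N26 sheds 403 L/s: no online neighbours, lost.
  N3 sheds 115 L/s: no online neighbours, lost.
No further seizures.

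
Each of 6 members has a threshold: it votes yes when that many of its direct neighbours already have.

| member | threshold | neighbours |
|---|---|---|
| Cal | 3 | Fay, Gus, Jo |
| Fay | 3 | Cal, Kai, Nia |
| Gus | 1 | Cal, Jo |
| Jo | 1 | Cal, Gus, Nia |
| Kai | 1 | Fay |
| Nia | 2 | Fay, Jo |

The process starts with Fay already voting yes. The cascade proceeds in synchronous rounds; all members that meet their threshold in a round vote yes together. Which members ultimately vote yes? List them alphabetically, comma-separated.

Round 1 — Fay votes yes (initial).
Round 2 — checking thresholds:
  Cal: 1 of 3 neighbours < 3, not yet.
  Kai: 1 of 1 neighbours ≥ 1, votes yes.
  Nia: 1 of 2 neighbours < 2, not yet.
Round 3 — no new yes votes; cascade stops.

Fay, Kai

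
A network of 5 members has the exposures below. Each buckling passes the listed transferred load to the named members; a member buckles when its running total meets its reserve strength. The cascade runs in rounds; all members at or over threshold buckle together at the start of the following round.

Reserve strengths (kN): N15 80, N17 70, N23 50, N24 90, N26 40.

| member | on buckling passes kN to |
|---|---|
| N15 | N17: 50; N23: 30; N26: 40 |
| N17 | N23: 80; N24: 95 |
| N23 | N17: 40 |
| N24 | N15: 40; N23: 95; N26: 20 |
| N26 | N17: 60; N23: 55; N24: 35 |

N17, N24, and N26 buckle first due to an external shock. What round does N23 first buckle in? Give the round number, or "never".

Round 1 — N17, N24, N26 buckle (initial).
  N15: +40 → 40 < 80
  N23: +80+95+55 → 230 ≥ 50
Round 2 — N23 buckles.
No further bucklings.

2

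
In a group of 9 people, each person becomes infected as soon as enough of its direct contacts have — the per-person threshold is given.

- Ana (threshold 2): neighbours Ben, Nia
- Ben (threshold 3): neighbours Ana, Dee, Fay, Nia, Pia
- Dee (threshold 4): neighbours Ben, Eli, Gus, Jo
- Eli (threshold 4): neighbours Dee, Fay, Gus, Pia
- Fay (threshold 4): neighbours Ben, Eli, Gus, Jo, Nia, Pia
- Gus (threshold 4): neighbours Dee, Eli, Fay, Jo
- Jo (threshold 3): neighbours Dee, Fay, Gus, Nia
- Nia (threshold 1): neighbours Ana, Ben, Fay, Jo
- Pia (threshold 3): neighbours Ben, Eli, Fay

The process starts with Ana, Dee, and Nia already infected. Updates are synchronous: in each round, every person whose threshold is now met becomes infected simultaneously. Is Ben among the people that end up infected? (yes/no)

Round 1 — Ana, Dee, Nia become infected (initial).
Round 2 — checking thresholds:
  Ben: 3 of 5 neighbours ≥ 3, becomes infected.
  Eli: 1 of 4 neighbours < 4, below threshold.
  Fay: 1 of 6 neighbours < 4, below threshold.
  Gus: 1 of 4 neighbours < 4, below threshold.
  Jo: 2 of 4 neighbours < 3, below threshold.
Round 3 — no new infections; cascade stops.

yes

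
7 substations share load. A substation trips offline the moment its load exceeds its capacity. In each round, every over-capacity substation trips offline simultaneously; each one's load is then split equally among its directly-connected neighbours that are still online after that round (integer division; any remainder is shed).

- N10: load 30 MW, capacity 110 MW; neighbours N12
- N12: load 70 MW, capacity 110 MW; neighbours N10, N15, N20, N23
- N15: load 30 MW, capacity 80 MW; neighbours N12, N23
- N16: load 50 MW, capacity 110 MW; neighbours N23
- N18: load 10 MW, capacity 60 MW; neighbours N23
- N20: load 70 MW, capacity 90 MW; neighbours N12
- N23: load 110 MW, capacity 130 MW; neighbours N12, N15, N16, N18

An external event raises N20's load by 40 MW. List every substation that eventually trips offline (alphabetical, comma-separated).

Round 1 — N20 at 110 > 90. N20 trips offline.
  N20 sheds 110 MW to N12: 110 each.
    N12: 70+110 = 180 > 110
Round 2 — N12 trips offline.
  N12 sheds 180 MW to N10, N15, N23: 60 each.
    N10: 30+60 = 90 ≤ 110
    N15: 30+60 = 90 > 80
    N23: 110+60 = 170 > 130
Round 3 — N15, N23 trip offline.
  N15 sheds 90 MW: no online neighbours, lost.
  N23 sheds 170 MW to N16, N18: 85 each.
    N16: 50+85 = 135 > 110
    N18: 10+85 = 95 > 60
Round 4 — N16, N18 trip offline.
  N16 sheds 135 MW: no online neighbours, lost.
  N18 sheds 95 MW: no online neighbours, lost.
No further trips.

N12, N15, N16, N18, N20, N23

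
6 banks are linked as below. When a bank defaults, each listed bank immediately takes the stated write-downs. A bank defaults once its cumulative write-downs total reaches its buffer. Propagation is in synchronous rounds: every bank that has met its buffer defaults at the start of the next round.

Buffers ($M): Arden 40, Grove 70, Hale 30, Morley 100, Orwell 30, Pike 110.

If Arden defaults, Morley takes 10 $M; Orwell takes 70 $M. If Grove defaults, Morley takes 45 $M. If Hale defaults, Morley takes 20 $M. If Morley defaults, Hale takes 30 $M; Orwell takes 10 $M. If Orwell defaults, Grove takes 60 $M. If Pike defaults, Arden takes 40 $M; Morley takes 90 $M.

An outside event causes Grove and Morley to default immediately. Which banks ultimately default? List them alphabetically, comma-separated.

Round 1 — Grove, Morley default (initial).
  Hale: +30 → 30 ≥ 30
  Orwell: +10 → 10 < 30
Round 2 — Hale defaults.
No further defaults.

Grove, Hale, Morley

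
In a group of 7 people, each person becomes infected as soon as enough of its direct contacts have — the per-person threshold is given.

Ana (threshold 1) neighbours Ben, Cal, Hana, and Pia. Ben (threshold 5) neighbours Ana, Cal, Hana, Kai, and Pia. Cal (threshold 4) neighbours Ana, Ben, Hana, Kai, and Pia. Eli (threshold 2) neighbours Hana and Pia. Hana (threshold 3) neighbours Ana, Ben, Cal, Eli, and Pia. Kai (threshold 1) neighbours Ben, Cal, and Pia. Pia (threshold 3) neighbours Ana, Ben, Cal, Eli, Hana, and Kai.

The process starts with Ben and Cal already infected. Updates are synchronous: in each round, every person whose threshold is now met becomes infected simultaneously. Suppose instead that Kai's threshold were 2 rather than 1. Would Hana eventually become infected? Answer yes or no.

yes

With Kai's threshold at 2:
Round 1 — Ben, Cal become infected (initial).
Round 2 — checking thresholds:
  Ana: 2 of 4 neighbours ≥ 1, becomes infected.
  Hana: 2 of 5 neighbours < 3, not yet.
  Kai: 2 of 3 neighbours ≥ 2, becomes infected.
  Pia: 2 of 6 neighbours < 3, not yet.
Round 3 — checking thresholds:
  Hana: 3 of 5 neighbours ≥ 3, becomes infected.
  Pia: 4 of 6 neighbours ≥ 3, becomes infected.
Round 4 — checking thresholds:
  Eli: 2 of 2 neighbours ≥ 2, becomes infected.
Round 5 — no new infections; cascade stops.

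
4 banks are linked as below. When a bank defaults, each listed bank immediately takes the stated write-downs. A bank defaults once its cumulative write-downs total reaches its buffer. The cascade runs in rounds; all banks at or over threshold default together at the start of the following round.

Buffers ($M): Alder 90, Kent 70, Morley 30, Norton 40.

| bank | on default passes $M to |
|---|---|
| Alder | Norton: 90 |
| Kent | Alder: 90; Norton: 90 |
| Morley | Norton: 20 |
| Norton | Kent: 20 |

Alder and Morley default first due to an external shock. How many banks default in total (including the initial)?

3

Round 1 — Alder, Morley default (initial).
  Norton: +90+20 → 110 ≥ 40
Round 2 — Norton defaults.
  Kent: +20 → 20 < 70
No further defaults.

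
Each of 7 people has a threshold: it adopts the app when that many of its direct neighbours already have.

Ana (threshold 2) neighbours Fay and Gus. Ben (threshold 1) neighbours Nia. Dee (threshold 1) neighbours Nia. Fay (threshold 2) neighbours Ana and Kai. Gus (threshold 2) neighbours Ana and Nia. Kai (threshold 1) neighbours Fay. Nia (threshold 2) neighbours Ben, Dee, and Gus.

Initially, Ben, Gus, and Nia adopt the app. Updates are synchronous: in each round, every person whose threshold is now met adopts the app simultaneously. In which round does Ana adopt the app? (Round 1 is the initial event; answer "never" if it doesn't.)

never

Round 1 — Ben, Gus, Nia adopt the app (initial).
Round 2 — checking thresholds:
  Ana: 1 of 2 neighbours < 2, below threshold.
  Dee: 1 of 1 neighbours ≥ 1, adopts the app.
Round 3 — no new adoptions; cascade stops.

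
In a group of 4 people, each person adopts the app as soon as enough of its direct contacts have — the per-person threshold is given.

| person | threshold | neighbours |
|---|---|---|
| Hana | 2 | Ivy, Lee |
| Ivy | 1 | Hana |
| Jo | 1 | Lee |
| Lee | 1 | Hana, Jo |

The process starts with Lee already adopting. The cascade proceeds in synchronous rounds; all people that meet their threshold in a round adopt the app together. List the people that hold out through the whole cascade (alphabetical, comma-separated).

Hana, Ivy

Round 1 — Lee adopts the app (initial).
Round 2 — checking thresholds:
  Hana: 1 of 2 neighbours < 2, below threshold.
  Jo: 1 of 1 neighbours ≥ 1, adopts the app.
Round 3 — no new adoptions; cascade stops.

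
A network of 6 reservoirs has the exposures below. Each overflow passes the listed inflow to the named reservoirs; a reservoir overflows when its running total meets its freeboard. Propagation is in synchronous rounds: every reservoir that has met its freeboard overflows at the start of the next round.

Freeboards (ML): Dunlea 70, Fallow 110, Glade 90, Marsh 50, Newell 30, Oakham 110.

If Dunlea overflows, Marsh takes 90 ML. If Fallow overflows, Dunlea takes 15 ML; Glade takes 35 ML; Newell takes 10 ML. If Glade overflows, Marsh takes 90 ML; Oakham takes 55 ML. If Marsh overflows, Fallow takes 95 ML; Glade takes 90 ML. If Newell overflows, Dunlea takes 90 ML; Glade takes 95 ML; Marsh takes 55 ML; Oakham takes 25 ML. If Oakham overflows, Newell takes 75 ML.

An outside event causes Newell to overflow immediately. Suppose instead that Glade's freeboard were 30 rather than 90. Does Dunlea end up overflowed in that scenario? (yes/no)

With Glade's freeboard at 30:
Round 1 — Newell overflows (initial).
  Dunlea: +90 → 90 ≥ 70
  Glade: +95 → 95 ≥ 30
  Marsh: +55 → 55 ≥ 50
  Oakham: +25 → 25 < 110
Round 2 — Dunlea, Glade, Marsh overflow.
  Fallow: +95 → 95 < 110
  Oakham: +55 → 80 < 110
No further overflows.

yes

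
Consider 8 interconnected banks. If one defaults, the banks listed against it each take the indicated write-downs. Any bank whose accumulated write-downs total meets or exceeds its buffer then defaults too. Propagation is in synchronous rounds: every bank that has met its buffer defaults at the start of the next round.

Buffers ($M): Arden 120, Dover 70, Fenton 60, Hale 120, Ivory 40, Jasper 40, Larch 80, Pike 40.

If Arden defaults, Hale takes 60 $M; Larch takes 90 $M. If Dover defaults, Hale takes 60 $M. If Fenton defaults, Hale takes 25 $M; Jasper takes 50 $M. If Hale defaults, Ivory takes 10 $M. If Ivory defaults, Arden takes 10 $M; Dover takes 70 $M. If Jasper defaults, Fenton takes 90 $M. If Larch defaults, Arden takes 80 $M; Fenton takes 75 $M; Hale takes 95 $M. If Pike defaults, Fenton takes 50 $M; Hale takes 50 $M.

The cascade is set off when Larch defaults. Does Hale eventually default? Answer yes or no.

yes

Round 1 — Larch defaults (initial).
  Arden: +80 → 80 < 120
  Fenton: +75 → 75 ≥ 60
  Hale: +95 → 95 < 120
Round 2 — Fenton defaults.
  Hale: +25 → 120 ≥ 120
  Jasper: +50 → 50 ≥ 40
Round 3 — Hale, Jasper default.
  Ivory: +10 → 10 < 40
No further defaults.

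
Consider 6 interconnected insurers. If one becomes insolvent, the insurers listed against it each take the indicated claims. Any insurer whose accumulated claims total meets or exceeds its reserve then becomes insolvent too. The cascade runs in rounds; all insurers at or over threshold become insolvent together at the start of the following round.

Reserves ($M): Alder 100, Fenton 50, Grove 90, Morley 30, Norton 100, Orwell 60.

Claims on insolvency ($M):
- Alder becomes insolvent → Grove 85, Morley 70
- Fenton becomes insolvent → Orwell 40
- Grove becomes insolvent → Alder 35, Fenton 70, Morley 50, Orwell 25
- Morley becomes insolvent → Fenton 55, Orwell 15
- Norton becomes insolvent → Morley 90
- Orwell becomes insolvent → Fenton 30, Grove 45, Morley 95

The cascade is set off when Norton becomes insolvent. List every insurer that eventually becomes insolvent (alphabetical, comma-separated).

Round 1 — Norton becomes insolvent (initial).
  Morley: +90 → 90 ≥ 30
Round 2 — Morley becomes insolvent.
  Fenton: +55 → 55 ≥ 50
  Orwell: +15 → 15 < 60
Round 3 — Fenton becomes insolvent.
  Orwell: +40 → 55 < 60
No further insolvencies.

Fenton, Morley, Norton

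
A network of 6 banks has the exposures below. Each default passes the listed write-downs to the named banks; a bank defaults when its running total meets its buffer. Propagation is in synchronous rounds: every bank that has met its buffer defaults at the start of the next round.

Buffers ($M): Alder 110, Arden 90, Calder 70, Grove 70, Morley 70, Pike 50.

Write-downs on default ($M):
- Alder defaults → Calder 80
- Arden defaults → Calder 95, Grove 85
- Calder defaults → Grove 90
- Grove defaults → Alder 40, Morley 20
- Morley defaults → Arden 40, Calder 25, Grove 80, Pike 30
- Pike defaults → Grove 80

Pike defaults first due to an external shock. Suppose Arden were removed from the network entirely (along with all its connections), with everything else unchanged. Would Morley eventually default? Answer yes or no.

no

With Arden removed:
Round 1 — Pike defaults (initial).
  Grove: +80 → 80 ≥ 70
Round 2 — Grove defaults.
  Alder: +40 → 40 < 110
  Morley: +20 → 20 < 70
No further defaults.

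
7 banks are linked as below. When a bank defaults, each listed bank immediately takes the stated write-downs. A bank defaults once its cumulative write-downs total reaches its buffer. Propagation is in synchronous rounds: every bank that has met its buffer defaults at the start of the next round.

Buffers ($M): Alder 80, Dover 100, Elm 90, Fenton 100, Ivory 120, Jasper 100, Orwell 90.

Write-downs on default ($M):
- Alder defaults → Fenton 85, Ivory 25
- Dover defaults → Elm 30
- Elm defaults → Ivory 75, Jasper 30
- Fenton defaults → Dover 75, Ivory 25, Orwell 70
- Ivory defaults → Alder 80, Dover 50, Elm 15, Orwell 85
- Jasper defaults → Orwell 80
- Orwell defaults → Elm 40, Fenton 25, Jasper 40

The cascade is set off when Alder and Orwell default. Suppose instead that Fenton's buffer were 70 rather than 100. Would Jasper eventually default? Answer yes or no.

With Fenton's buffer at 70:
Round 1 — Alder, Orwell default (initial).
  Elm: +40 → 40 < 90
  Fenton: +85+25 → 110 ≥ 70
  Ivory: +25 → 25 < 120
  Jasper: +40 → 40 < 100
Round 2 — Fenton defaults.
  Dover: +75 → 75 < 100
  Ivory: +25 → 50 < 120
No further defaults.

no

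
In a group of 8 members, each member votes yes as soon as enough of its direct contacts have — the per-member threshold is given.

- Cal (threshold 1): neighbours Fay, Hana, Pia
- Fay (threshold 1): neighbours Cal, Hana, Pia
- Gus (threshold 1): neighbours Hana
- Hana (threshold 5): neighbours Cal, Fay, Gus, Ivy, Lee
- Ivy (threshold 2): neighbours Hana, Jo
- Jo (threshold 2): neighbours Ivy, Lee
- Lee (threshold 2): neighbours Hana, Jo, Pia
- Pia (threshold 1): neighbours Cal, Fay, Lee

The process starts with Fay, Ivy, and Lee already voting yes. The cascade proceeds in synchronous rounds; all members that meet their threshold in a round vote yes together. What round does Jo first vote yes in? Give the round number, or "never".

2

Round 1 — Fay, Ivy, Lee vote yes (initial).
Round 2 — checking thresholds:
  Cal: 1 of 3 neighbours ≥ 1, votes yes.
  Hana: 3 of 5 neighbours < 5, not yet.
  Jo: 2 of 2 neighbours ≥ 2, votes yes.
  Pia: 2 of 3 neighbours ≥ 1, votes yes.
Round 3 — no new yes votes; cascade stops.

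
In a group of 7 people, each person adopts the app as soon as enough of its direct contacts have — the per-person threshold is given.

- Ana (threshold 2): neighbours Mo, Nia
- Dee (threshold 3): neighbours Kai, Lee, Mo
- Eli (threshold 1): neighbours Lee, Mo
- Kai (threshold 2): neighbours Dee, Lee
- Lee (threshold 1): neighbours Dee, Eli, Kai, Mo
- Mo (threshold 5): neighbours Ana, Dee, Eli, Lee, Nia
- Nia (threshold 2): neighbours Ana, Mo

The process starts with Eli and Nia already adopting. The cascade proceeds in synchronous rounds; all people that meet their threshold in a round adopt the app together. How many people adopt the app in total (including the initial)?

Round 1 — Eli, Nia adopt the app (initial).
Round 2 — checking thresholds:
  Ana: 1 of 2 neighbours < 2, not yet.
  Lee: 1 of 4 neighbours ≥ 1, adopts the app.
  Mo: 2 of 5 neighbours < 5, not yet.
Round 3 — no new adoptions; cascade stops.

3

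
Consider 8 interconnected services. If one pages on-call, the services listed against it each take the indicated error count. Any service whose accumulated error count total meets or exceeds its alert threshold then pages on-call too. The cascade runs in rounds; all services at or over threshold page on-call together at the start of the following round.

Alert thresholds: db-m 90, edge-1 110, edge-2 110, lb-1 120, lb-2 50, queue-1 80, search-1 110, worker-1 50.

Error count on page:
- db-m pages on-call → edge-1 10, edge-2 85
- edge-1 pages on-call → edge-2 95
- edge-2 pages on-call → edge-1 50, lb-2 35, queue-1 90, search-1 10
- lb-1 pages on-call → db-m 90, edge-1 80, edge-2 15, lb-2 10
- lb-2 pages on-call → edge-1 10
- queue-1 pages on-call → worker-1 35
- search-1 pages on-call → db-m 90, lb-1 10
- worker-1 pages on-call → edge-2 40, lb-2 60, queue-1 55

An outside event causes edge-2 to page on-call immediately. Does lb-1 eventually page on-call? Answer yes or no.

no

Round 1 — edge-2 pages on-call (initial).
  edge-1: +50 → 50 < 110
  lb-2: +35 → 35 < 50
  queue-1: +90 → 90 ≥ 80
  search-1: +10 → 10 < 110
Round 2 — queue-1 pages on-call.
  worker-1: +35 → 35 < 50
No further pages.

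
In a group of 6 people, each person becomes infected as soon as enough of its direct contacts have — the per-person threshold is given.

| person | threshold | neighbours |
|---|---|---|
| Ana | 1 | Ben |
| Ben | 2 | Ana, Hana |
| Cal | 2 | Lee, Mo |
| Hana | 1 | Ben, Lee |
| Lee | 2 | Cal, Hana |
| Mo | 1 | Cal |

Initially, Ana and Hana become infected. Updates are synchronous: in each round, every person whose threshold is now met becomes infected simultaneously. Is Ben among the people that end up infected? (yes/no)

Round 1 — Ana, Hana become infected (initial).
Round 2 — checking thresholds:
  Ben: 2 of 2 neighbours ≥ 2, becomes infected.
  Lee: 1 of 2 neighbours < 2, not yet.
Round 3 — no new infections; cascade stops.

yes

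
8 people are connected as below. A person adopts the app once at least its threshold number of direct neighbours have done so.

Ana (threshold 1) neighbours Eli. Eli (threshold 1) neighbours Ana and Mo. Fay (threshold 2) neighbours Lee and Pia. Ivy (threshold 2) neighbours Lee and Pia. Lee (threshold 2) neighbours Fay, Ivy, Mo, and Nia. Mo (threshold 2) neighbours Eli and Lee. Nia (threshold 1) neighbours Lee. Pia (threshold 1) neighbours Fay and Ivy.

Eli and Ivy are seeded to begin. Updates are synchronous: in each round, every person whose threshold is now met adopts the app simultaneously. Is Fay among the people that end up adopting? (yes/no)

no

Round 1 — Eli, Ivy adopt the app (initial).
Round 2 — checking thresholds:
  Ana: 1 of 1 neighbours ≥ 1, adopts the app.
  Lee: 1 of 4 neighbours < 2, below threshold.
  Mo: 1 of 2 neighbours < 2, below threshold.
  Pia: 1 of 2 neighbours ≥ 1, adopts the app.
Round 3 — no new adoptions; cascade stops.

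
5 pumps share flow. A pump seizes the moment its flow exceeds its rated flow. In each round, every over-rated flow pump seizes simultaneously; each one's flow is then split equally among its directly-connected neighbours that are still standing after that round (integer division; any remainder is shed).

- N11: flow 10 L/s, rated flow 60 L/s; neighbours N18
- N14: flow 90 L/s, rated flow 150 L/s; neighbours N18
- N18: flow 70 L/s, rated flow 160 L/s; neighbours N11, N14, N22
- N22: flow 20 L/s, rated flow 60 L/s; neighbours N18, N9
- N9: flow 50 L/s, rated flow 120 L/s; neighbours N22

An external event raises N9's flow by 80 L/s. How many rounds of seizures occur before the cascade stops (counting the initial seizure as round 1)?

Round 1 — N9 at 130 > 120. N9 seizes.
  N9 sheds 130 L/s to N22: 130 each.
    N22: 20+130 = 150 > 60
Round 2 — N22 seizes.
  N22 sheds 150 L/s to N18: 150 each.
    N18: 70+150 = 220 > 160
Round 3 — N18 seizes.
  N18 sheds 220 L/s to N11, N14: 110 each.
    N11: 10+110 = 120 > 60
    N14: 90+110 = 200 > 150
Round 4 — N11, N14 seize.
  N11 sheds 120 L/s: no online neighbours, lost.
  N14 sheds 200 L/s: no online neighbours, lost.
No further seizures.

4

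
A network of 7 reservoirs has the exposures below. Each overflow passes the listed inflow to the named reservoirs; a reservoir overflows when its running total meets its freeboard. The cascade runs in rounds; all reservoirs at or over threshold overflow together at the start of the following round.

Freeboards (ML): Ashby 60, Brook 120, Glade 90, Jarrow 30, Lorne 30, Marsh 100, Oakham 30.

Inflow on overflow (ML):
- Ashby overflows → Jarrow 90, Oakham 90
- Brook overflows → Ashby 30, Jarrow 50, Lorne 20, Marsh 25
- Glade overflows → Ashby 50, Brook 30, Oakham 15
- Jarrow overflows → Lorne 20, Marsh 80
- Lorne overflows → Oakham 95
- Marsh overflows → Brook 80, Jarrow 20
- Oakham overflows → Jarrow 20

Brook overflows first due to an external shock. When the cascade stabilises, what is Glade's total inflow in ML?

0

Round 1 — Brook overflows (initial).
  Ashby: +30 → 30 < 60
  Jarrow: +50 → 50 ≥ 30
  Lorne: +20 → 20 < 30
  Marsh: +25 → 25 < 100
Round 2 — Jarrow overflows.
  Lorne: +20 → 40 ≥ 30
  Marsh: +80 → 105 ≥ 100
Round 3 — Lorne, Marsh overflow.
  Oakham: +95 → 95 ≥ 30
Round 4 — Oakham overflows.
No further overflows.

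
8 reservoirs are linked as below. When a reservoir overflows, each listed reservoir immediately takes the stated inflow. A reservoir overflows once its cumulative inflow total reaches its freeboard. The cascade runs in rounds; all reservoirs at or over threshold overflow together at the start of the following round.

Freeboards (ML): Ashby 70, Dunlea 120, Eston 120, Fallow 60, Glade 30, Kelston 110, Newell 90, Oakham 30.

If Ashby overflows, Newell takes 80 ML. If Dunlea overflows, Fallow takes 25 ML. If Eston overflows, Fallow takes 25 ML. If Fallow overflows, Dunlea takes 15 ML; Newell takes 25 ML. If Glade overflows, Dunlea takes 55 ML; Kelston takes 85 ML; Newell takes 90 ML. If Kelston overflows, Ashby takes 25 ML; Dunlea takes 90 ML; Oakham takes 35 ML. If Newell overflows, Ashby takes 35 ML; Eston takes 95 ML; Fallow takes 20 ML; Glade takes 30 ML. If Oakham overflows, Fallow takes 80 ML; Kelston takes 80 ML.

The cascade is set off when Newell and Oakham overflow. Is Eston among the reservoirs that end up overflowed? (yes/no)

Round 1 — Newell, Oakham overflow (initial).
  Ashby: +35 → 35 < 70
  Eston: +95 → 95 < 120
  Fallow: +20+80 → 100 ≥ 60
  Glade: +30 → 30 ≥ 30
  Kelston: +80 → 80 < 110
Round 2 — Fallow, Glade overflow.
  Dunlea: +15+55 → 70 < 120
  Kelston: +85 → 165 ≥ 110
Round 3 — Kelston overflows.
  Ashby: +25 → 60 < 70
  Dunlea: +90 → 160 ≥ 120
Round 4 — Dunlea overflows.
No further overflows.

no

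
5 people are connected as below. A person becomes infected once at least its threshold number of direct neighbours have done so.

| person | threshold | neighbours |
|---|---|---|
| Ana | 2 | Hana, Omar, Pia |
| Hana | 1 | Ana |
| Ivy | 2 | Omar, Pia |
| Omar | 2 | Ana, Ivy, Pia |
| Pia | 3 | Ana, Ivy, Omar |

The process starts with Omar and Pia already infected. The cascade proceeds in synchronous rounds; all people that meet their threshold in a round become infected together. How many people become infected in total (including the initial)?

5

Round 1 — Omar, Pia become infected (initial).
Round 2 — checking thresholds:
  Ana: 2 of 3 neighbours ≥ 2, becomes infected.
  Ivy: 2 of 2 neighbours ≥ 2, becomes infected.
Round 3 — checking thresholds:
  Hana: 1 of 1 neighbours ≥ 1, becomes infected.
Round 4 — no new infections; cascade stops.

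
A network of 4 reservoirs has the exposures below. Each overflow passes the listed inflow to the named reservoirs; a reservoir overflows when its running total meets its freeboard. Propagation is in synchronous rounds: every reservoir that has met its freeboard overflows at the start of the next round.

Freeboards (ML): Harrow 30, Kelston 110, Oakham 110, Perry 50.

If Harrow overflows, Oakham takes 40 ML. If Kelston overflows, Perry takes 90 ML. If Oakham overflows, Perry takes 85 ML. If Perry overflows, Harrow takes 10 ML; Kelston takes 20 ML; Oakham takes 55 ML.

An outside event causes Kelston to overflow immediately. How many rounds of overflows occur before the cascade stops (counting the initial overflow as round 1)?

Round 1 — Kelston overflows (initial).
  Perry: +90 → 90 ≥ 50
Round 2 — Perry overflows.
  Harrow: +10 → 10 < 30
  Oakham: +55 → 55 < 110
No further overflows.

2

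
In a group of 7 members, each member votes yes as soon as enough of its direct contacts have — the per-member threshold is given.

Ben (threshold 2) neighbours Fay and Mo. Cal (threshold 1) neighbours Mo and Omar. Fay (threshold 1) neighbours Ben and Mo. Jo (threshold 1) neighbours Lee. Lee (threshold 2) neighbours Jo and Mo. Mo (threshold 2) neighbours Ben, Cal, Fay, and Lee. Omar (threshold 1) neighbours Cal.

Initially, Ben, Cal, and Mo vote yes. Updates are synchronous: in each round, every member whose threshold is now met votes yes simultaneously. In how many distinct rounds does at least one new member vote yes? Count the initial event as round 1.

Round 1 — Ben, Cal, Mo vote yes (initial).
Round 2 — checking thresholds:
  Fay: 2 of 2 neighbours ≥ 1, votes yes.
  Lee: 1 of 2 neighbours < 2, holds.
  Omar: 1 of 1 neighbours ≥ 1, votes yes.
Round 3 — no new yes votes; cascade stops.

2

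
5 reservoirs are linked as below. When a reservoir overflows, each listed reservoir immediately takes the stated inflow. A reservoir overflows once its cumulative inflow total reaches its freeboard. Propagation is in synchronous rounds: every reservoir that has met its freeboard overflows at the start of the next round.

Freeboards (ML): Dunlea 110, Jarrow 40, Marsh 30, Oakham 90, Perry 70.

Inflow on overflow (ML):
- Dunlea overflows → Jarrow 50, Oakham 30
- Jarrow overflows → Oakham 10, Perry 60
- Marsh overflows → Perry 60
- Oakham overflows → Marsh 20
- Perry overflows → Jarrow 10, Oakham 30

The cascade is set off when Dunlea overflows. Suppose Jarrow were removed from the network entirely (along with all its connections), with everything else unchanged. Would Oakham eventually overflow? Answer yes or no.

no

With Jarrow removed:
Round 1 — Dunlea overflows (initial).
  Oakham: +30 → 30 < 90
No further overflows.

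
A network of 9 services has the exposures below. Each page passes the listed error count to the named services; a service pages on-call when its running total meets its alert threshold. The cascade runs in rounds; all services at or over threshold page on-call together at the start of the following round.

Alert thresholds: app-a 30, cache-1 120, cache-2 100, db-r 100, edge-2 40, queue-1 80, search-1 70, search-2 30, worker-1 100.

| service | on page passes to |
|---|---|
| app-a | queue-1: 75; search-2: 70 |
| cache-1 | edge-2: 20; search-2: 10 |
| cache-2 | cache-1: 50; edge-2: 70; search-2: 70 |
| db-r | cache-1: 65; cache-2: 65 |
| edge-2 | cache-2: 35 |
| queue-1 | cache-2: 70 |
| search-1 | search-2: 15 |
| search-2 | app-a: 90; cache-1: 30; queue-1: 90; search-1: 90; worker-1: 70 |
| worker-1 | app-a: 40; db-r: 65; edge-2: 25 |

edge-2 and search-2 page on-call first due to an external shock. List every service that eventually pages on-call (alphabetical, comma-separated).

app-a, cache-2, edge-2, queue-1, search-1, search-2

Round 1 — edge-2, search-2 page on-call (initial).
  app-a: +90 → 90 ≥ 30
  cache-1: +30 → 30 < 120
  cache-2: +35 → 35 < 100
  queue-1: +90 → 90 ≥ 80
  search-1: +90 → 90 ≥ 70
  worker-1: +70 → 70 < 100
Round 2 — app-a, queue-1, search-1 page on-call.
  cache-2: +70 → 105 ≥ 100
Round 3 — cache-2 pages on-call.
  cache-1: +50 → 80 < 120
No further pages.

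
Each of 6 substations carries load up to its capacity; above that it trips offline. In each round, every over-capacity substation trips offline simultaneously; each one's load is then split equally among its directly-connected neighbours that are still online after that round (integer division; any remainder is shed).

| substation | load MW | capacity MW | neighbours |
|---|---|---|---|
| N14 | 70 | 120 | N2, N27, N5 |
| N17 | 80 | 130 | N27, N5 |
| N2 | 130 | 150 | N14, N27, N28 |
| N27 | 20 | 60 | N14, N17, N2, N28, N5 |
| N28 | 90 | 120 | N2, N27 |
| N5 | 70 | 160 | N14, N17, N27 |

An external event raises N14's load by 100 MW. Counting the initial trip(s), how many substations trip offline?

4

Round 1 — N14 at 170 > 120. N14 trips offline.
  N14 sheds 170 MW to N2, N27, N5: 56 each (2 lost).
    N2: 130+56 = 186 > 150
    N27: 20+56 = 76 > 60
    N5: 70+56 = 126 ≤ 160
Round 2 — N2, N27 trip offline.
  N2 sheds 186 MW to N28: 186 each.
    N28: 90+186 = 276 > 120
  N27 sheds 76 MW to N17, N28, N5: 25 each (1 lost).
    N17: 80+25 = 105 ≤ 130
    N28: 276+25 = 301 > 120
    N5: 126+25 = 151 ≤ 160
Round 3 — N28 trips offline.
  N28 sheds 301 MW: no online neighbours, lost.
No further trips.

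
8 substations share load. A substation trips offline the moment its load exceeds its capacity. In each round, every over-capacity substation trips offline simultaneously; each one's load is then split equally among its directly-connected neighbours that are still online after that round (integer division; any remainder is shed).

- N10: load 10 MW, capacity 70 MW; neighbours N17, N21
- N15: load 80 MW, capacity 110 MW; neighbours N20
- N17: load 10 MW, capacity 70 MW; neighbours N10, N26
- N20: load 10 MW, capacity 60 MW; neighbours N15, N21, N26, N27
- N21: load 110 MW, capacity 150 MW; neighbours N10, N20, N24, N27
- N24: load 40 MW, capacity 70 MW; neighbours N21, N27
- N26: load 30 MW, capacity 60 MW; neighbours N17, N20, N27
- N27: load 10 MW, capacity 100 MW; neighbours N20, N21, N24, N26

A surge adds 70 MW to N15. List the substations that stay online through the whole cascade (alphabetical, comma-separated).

Round 1 — N15 at 150 > 110. N15 trips offline.
  N15 sheds 150 MW to N20: 150 each.
    N20: 10+150 = 160 > 60
Round 2 — N20 trips offline.
  N20 sheds 160 MW to N21, N26, N27: 53 each (1 lost).
    N21: 110+53 = 163 > 150
    N26: 30+53 = 83 > 60
    N27: 10+53 = 63 ≤ 100
Round 3 — N21, N26 trip offline.
  N21 sheds 163 MW to N10, N24, N27: 54 each (1 lost).
    N10: 10+54 = 64 ≤ 70
    N24: 40+54 = 94 > 70
    N27: 63+54 = 117 > 100
  N26 sheds 83 MW to N17, N27: 41 each (1 lost).
    N17: 10+41 = 51 ≤ 70
    N27: 117+41 = 158 > 100
Round 4 — N24, N27 trip offline.
  N24 sheds 94 MW: no online neighbours, lost.
  N27 sheds 158 MW: no online neighbours, lost.
No further trips.

N10, N17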